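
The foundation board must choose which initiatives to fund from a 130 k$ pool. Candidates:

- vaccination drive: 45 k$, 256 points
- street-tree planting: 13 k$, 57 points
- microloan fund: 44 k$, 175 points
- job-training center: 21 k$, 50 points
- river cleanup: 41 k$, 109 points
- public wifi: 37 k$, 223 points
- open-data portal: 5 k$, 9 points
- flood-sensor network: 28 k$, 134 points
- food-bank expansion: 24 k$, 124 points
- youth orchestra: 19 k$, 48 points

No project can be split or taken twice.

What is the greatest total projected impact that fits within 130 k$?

679

A density-first pass picks vaccination drive + street-tree planting + public wifi + open-data portal + food-bank expansion — 669 at 124 k$.
The 24 k$ tied up in food-bank expansion is better spent on flood-sensor network — total rises to 679 (128 k$).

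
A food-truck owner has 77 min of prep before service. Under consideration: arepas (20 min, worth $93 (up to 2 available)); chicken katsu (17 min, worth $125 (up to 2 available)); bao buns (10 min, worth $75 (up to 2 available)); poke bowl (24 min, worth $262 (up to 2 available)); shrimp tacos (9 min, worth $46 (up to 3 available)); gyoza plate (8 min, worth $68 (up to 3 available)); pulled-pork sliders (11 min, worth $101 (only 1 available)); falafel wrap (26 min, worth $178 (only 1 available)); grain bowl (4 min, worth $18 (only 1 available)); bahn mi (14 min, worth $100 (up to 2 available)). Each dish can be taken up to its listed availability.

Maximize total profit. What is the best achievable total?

768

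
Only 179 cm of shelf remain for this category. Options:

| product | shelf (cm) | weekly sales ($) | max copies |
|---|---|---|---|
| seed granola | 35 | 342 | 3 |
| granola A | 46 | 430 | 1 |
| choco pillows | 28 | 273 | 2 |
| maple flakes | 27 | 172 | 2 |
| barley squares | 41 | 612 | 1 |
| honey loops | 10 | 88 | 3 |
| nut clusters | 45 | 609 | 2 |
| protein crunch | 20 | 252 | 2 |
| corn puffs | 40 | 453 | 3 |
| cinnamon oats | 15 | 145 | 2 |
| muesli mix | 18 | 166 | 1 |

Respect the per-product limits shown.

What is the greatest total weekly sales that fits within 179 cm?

The ratio heuristic lands on barley squares + 2×nut clusters + 2×protein crunch (2334) but leaves 8 cm idle.
Dropping protein crunch frees 20 cm; slotting in choco pillows (28 cm) lifts the total to 2355 at 179 cm.
Every other selection either busts 179 cm or exceeds an availability limit or fails to beat 2355.

2355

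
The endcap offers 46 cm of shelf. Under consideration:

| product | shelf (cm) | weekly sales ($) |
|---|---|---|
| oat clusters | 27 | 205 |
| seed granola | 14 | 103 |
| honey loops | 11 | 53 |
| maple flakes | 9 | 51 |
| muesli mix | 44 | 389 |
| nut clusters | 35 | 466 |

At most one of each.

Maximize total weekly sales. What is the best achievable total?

519

By weekly sales per cm: nut clusters 13.31, muesli mix 8.84, oat clusters 7.59, seed granola 7.36 lead.
Filling by ratio: maple flakes + nut clusters for 517, with 2 cm left unused.
Dropping maple flakes frees 9 cm; slotting in honey loops (11 cm) lifts the total to 519 at 46 cm.
Next best is maple flakes + nut clusters at 517 (44 cm) — short by 2.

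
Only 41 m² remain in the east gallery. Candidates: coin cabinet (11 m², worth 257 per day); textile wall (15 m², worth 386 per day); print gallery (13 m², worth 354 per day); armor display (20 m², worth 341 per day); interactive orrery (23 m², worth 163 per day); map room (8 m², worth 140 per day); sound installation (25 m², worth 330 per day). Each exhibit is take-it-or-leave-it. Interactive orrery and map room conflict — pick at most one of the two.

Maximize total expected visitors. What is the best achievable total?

997

By expected visitors per m²: print gallery 27.23, textile wall 25.73, coin cabinet 23.36, map room 17.50 lead.
Best packing: coin cabinet + textile wall + print gallery — 39 m², 997 total.
The closest alternative, textile wall + print gallery + map room, reaches only 880.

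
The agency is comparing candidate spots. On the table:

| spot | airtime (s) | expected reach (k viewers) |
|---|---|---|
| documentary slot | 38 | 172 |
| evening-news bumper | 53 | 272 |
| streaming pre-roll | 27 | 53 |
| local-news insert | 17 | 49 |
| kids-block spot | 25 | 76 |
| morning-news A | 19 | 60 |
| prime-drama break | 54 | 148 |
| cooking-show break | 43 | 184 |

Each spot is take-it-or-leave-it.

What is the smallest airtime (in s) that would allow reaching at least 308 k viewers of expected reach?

Minimise s subject to total expected reach ≥ 308.
evening-news bumper + local-news insert: 321 expected reach at 70 s.
Below 70 s the best achievable stays under 308.

70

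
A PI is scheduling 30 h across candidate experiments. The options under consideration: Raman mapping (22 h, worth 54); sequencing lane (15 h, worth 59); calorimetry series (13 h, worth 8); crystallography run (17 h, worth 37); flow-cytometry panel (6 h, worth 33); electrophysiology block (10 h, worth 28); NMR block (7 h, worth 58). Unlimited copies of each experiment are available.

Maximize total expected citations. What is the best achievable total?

Taking 4×NMR block: 28 h used, 232 in expected citations.

232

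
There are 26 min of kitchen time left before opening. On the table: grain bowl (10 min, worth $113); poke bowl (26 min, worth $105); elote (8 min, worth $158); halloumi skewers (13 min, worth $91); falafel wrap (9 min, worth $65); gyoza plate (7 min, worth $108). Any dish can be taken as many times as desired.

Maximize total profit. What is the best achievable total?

474

The ratio ordering already packs tightly: 3×elote, 24 min, 474.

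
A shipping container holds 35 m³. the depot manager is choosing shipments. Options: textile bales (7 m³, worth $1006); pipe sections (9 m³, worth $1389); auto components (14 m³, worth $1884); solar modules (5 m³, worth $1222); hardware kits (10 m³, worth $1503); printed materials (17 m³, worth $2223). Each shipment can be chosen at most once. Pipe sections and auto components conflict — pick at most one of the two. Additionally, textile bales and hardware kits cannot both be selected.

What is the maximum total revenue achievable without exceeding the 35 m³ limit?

4948

Ranking by ratio (revenue/m³): solar modules 244.40, pipe sections 154.33, hardware kits 150.30, textile bales 143.71.
Best packing: solar modules + hardware kits + printed materials — 32 m³, 4948 total.
The closest alternative, pipe sections + solar modules + printed materials, reaches only 4834.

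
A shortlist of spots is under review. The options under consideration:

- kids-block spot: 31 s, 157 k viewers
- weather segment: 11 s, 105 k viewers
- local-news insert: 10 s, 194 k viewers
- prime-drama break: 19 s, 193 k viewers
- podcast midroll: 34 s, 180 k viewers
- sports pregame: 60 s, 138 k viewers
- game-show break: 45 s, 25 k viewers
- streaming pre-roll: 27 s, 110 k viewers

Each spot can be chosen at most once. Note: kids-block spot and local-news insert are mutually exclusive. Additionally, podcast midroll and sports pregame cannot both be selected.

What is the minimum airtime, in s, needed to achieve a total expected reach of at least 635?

74

Look for the lowest-airtime combination reaching 635.
weather segment + local-news insert + prime-drama break + podcast midroll reaches 672 using 74 s.
Below 74 s the best achievable stays under 635.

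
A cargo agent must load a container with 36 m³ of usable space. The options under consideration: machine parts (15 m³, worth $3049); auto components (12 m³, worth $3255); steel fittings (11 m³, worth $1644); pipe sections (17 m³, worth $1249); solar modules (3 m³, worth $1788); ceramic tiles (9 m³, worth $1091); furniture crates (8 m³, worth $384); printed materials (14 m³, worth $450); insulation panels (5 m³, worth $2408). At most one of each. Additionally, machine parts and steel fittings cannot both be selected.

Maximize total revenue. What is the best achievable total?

10500

Density check — solar modules 596.00, insulation panels 481.60, auto components 271.25, machine parts 203.27 are the best per m³.
Best packing: machine parts + auto components + solar modules + insulation panels — 35 m³, 10500 total.
Runner-up auto components + steel fittings + solar modules + insulation panels tops out at 9095.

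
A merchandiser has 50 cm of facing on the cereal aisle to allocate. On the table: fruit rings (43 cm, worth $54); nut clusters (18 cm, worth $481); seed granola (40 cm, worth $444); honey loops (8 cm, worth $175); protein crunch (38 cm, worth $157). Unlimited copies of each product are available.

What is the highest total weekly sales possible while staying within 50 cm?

Taking the top-ratio products first gives 2×nut clusters + honey loops for 1137 (44 cm).
Dropping nut clusters frees 18 cm; slotting in 3×honey loops (24 cm) lifts the total to 1181 at 50 cm.
No other feasible combination exceeds 1181.

1181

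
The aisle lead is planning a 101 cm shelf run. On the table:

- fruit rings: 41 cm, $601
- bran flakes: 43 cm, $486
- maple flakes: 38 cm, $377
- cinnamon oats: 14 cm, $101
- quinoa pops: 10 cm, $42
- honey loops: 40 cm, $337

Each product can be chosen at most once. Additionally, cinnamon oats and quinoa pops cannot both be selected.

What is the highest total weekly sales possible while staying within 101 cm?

Best packing: fruit rings + bran flakes + cinnamon oats — 98 cm, 1188 total.
Nothing else feasible within 101 cm beats 1188.

1188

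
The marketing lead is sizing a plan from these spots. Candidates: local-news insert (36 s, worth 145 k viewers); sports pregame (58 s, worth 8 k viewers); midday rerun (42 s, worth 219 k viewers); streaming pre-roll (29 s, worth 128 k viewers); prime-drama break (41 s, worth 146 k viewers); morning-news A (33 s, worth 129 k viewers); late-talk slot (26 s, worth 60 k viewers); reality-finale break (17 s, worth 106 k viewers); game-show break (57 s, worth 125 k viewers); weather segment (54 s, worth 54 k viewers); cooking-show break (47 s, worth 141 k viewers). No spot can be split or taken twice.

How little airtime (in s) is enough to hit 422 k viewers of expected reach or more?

Look for the lowest-airtime combination reaching 422.
midday rerun + streaming pre-roll + reality-finale break reaches 453 using 88 s.
Any bundle with less than 88 s falls short of 422.

88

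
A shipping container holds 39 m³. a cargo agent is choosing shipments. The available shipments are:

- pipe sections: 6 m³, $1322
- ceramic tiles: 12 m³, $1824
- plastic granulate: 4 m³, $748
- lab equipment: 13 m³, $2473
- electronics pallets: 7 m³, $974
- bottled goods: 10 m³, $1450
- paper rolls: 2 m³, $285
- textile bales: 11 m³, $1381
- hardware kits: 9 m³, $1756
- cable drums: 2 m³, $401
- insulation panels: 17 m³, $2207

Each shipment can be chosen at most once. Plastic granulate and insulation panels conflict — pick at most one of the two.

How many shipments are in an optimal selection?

5

Best achievable revenue is 7273.
For example pipe sections + plastic granulate + lab equipment + electronics pallets + hardware kits achieves it, using 39 m³.
All optima have 5 shipments.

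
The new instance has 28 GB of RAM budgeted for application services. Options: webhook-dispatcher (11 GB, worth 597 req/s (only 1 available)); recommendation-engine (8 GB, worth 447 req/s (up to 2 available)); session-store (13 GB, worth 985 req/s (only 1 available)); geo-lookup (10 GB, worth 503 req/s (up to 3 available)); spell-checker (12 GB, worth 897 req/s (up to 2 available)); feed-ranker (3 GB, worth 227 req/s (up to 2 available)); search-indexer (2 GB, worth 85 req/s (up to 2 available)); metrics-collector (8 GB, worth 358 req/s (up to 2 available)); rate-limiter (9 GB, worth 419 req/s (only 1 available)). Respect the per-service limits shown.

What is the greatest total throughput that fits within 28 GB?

Density check — session-store 75.77, feed-ranker 75.67, spell-checker 74.75 are the best per GB.
The ratio heuristic lands on recommendation-engine + session-store + 2×feed-ranker (1886) but leaves 1 GB idle.
The 11 GB tied up in recommendation-engine and feed-ranker is better spent on spell-checker — total rises to 2109 (28 GB).
Nothing else within 28 GB beats 2109.

2109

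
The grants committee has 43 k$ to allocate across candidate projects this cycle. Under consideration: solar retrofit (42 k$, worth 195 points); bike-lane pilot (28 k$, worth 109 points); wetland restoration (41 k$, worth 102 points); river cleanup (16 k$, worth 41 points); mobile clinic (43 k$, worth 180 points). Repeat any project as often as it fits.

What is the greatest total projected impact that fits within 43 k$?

195

Ranking by ratio (projected impact/k$): solar retrofit 4.64, mobile clinic 4.19, bike-lane pilot 3.89, river cleanup 2.56.
Solar retrofit uses 42 of the 43 k$ and totals 195.
The spare 1 k$ is too small for any remaining project, and no exchange beats 195.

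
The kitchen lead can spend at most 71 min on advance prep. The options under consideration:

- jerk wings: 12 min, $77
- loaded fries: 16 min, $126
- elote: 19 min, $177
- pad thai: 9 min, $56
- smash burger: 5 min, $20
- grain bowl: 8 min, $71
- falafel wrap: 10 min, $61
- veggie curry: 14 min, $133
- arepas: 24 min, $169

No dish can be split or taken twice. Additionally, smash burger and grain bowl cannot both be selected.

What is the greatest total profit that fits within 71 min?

Best packing: jerk wings + loaded fries + elote + grain bowl + veggie curry — 69 min, 584 total.
Every other selection either busts 71 min or breaks a pairing rule or fails to beat 584.

584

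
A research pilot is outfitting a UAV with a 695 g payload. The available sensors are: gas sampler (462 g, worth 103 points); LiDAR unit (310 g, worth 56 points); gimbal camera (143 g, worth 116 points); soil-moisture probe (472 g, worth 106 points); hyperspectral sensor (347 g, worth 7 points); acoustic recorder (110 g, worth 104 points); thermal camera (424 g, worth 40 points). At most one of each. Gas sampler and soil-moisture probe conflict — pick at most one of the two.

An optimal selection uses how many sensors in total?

3

Best achievable data value is 276.
One optimal bundle: LiDAR unit + gimbal camera + acoustic recorder (563 g).
Every optimal selection uses 3 sensors.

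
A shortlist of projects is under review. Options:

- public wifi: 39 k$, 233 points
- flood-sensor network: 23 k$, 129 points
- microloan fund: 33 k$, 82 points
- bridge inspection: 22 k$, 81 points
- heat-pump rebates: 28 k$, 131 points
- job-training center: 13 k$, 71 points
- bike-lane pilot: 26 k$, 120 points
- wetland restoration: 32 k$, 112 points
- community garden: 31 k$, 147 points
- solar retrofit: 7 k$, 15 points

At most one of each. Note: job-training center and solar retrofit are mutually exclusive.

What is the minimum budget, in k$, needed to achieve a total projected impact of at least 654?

128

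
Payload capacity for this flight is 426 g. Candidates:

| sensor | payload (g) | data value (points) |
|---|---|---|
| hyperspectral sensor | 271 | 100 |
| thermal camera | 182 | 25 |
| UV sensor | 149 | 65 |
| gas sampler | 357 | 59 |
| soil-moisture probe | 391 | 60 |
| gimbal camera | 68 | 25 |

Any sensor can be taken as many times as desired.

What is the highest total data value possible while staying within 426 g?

A density-first pass picks 2×UV sensor + gimbal camera — 155 at 366 g.
The 217 g tied up in UV sensor and gimbal camera is better spent on hyperspectral sensor — total rises to 165 (420 g).
Every other selection either busts 426 g or fails to beat 165.

165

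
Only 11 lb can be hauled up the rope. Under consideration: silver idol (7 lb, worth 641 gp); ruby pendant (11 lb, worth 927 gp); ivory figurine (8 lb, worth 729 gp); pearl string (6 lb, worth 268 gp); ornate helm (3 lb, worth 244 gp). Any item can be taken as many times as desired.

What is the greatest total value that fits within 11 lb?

973

Greedy by ratio would take silver idol + ornate helm: 10 lb used, total 885.
Replace silver idol with ivory figurine: the trade gains 88 net, giving 973 at 11 lb.
That's the maximum — no swap from here does better than 973.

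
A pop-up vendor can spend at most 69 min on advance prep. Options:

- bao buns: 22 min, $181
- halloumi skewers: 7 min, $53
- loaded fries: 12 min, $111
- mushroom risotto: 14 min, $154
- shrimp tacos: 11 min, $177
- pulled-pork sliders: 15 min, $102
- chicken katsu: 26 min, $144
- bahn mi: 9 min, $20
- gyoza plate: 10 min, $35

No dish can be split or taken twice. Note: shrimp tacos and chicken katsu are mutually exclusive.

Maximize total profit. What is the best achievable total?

Ranking by ratio (profit/min): shrimp tacos 16.09, mushroom risotto 11.00, loaded fries 9.25.
The ratio ordering already packs tightly: bao buns + halloumi skewers + loaded fries + mushroom risotto + shrimp tacos, 66 min, 676.
No other feasible combination exceeds 676.

676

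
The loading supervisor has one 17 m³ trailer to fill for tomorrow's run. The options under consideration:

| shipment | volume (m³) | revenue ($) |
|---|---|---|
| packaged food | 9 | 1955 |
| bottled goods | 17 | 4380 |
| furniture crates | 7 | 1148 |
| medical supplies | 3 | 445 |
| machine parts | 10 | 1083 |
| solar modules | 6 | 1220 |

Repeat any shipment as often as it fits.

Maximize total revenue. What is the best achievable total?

Ranking by ratio (revenue/m³): bottled goods 257.65, packaged food 217.22, solar modules 203.33, furniture crates 164.00.
Bottled goods uses 17 of the 17 m³ and totals 4380.
Nothing else within 17 m³ beats 4380.

4380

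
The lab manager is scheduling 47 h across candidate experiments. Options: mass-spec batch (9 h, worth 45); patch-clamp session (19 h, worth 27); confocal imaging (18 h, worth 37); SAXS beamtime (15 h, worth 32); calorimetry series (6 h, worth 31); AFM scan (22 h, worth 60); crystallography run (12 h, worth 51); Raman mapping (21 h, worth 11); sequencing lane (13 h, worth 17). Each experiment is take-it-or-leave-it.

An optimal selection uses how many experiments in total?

4

Optimal total is 164.
One optimal bundle: mass-spec batch + confocal imaging + calorimetry series + crystallography run (45 h).
Any selection reaching 164 contains exactly 4 experiments.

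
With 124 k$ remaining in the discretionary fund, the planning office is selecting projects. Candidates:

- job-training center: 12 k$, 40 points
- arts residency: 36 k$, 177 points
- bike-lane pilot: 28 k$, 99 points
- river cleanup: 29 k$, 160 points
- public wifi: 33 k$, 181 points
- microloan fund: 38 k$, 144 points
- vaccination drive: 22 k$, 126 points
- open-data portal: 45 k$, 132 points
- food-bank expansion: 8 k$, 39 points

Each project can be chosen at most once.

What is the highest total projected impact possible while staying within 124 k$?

644

By projected impact per k$: vaccination drive 5.73, river cleanup 5.52, public wifi 5.48 lead.
The ratio ordering already packs tightly: arts residency + river cleanup + public wifi + vaccination drive, 120 k$, 644.
An exhaustive check of the 512 subsets confirms 644.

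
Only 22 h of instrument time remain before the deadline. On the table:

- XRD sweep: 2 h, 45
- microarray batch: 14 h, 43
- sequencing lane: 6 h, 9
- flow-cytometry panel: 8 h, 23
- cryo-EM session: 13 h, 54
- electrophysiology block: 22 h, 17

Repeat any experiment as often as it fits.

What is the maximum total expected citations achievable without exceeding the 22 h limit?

495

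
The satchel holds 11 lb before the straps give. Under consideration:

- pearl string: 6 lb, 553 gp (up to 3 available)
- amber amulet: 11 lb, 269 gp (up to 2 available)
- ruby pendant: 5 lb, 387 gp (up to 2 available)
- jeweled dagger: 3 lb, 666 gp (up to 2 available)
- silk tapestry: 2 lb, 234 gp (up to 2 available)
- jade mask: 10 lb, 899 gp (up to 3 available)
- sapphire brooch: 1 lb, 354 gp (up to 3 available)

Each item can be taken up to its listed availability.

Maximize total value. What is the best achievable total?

2×jeweled dagger + silk tapestry + 3×sapphire brooch uses 11 of the 11 lb and totals 2628.

2628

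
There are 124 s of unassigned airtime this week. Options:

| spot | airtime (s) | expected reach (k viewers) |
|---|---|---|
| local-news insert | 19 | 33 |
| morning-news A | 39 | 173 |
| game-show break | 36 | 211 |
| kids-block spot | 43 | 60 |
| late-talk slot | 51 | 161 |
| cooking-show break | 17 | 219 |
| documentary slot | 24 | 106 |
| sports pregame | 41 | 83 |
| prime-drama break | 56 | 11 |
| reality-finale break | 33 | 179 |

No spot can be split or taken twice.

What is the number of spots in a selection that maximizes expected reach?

4

Best achievable expected reach is 715.
game-show break + cooking-show break + documentary slot + reality-finale break hits 715 at 110 s.
Every optimal selection uses 4 spots.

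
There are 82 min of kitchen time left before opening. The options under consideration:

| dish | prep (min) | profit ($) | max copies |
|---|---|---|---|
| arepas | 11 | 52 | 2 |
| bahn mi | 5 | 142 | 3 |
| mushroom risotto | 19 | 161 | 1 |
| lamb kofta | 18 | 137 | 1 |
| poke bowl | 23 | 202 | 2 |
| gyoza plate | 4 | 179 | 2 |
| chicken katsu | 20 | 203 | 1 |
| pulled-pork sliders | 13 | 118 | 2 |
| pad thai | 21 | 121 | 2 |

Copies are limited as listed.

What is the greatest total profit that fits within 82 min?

1307

Ranking by ratio (profit/min): gyoza plate 44.75, bahn mi 28.40, chicken katsu 10.15.
Greedy by ratio would take arepas + 3×bahn mi + 2×gyoza plate + chicken katsu + 2×pulled-pork sliders: 80 min used, total 1275.
The 24 min tied up in arepas and pulled-pork sliders is better spent on poke bowl — total rises to 1307 (79 min).
Every other selection either busts 82 min or exceeds an availability limit or fails to beat 1307.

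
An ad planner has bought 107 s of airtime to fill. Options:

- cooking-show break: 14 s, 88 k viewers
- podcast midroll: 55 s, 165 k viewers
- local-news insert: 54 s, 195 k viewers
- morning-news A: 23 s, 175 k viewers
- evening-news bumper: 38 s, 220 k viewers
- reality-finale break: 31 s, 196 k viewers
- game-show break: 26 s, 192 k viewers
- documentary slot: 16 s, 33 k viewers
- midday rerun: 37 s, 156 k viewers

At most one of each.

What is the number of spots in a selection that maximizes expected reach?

4

The maximum expected reach within 107 s is 679.
cooking-show break + morning-news A + evening-news bumper + reality-finale break hits 679 at 106 s.
Any selection reaching 679 contains exactly 4 spots.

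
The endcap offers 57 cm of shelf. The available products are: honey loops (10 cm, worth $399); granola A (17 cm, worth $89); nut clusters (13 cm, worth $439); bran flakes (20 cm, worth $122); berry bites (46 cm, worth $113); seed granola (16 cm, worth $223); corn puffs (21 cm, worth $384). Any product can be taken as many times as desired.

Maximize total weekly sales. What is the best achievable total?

By weekly sales per cm: honey loops 39.90, nut clusters 33.77, corn puffs 18.29, seed granola 13.94 lead.
The ratio heuristic lands on 5×honey loops (1995) but leaves 7 cm idle.
Replace 2×honey loops with 2×nut clusters: the trade gains 80 net, giving 2075 at 56 cm.
Every other selection either busts 57 cm or fails to beat 2075.

2075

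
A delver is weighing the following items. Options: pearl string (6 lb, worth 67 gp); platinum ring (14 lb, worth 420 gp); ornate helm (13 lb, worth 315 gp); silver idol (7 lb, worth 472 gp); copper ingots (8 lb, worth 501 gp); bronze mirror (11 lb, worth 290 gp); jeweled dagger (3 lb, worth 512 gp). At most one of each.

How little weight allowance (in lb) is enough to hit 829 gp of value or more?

10

Look for the lowest-weight combination reaching 829.
silver idol + jeweled dagger reaches 984 using 10 lb.
Any bundle with less than 10 lb falls short of 829.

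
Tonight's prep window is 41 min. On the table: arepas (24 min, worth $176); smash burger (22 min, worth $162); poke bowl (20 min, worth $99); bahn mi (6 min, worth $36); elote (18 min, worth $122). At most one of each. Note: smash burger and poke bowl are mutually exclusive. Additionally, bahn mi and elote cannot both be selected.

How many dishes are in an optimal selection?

2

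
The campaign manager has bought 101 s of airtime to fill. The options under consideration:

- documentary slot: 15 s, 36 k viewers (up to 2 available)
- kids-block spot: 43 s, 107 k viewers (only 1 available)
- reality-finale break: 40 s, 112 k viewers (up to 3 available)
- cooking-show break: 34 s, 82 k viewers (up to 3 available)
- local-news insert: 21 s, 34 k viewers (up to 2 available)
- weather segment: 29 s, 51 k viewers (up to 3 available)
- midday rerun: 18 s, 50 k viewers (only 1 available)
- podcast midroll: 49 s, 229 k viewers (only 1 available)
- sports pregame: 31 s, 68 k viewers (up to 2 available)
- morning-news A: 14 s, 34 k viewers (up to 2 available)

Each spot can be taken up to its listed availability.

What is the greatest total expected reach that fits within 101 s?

Greedy by ratio would take reality-finale break + podcast midroll: 89 s used, total 341.
Dropping reality-finale break frees 40 s; slotting in cooking-show break + midday rerun (52 s) lifts the total to 361 at 101 s.
No other feasible combination exceeds 361.

361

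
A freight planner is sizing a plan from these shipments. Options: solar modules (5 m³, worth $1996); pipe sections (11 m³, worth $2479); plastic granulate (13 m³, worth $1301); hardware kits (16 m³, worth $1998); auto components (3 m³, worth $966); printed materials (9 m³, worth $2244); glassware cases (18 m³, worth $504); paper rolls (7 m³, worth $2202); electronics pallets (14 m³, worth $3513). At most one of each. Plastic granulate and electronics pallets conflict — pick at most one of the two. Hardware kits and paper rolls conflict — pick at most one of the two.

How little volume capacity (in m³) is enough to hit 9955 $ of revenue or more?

35

Look for the lowest-volume combination reaching 9955.
solar modules + printed materials + paper rolls + electronics pallets: 9955 revenue at 35 m³.
No combination under 35 m³ hits 9955.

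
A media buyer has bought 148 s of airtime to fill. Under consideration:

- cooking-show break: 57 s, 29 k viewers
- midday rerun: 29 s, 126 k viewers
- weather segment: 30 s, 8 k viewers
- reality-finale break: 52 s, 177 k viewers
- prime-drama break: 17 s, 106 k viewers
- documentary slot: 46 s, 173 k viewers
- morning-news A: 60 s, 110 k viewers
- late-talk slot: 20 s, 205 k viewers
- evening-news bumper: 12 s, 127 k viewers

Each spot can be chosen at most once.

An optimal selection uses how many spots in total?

The maximum expected reach within 148 s is 788.
reality-finale break + prime-drama break + documentary slot + late-talk slot + evening-news bumper hits 788 at 147 s.
Every optimal selection uses 5 spots.

5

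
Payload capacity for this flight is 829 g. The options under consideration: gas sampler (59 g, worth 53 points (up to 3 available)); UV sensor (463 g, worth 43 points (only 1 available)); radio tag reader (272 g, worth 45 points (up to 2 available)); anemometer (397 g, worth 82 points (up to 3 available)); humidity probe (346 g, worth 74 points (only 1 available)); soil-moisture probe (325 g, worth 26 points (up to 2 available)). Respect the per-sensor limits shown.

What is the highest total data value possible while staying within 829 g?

3×gas sampler + radio tag reader + humidity probe uses 795 of the 829 g and totals 278.

278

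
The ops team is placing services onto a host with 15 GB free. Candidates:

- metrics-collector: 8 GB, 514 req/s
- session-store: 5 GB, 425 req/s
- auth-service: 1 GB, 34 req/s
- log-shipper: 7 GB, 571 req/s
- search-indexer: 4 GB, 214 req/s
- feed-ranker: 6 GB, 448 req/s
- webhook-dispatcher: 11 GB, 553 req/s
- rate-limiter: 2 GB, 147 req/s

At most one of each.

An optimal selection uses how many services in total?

The maximum throughput within 15 GB is 1177.
session-store + auth-service + log-shipper + rate-limiter hits 1177 at 15 GB.
All optima have 4 services.

4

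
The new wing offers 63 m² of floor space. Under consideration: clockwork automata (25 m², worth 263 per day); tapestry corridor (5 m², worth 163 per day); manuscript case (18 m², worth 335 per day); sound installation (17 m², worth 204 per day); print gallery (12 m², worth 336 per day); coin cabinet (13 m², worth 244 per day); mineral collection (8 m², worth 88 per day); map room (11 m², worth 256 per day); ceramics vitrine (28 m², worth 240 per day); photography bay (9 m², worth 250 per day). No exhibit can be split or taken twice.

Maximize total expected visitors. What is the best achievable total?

The ratio heuristic lands on tapestry corridor + print gallery + coin cabinet + mineral collection + map room + photography bay (1337) but leaves 5 m² idle.
Replace coin cabinet with manuscript case: the trade gains 91 net, giving 1428 at 63 m².
Runner-up manuscript case + print gallery + coin cabinet + map room + photography bay tops out at 1421.

1428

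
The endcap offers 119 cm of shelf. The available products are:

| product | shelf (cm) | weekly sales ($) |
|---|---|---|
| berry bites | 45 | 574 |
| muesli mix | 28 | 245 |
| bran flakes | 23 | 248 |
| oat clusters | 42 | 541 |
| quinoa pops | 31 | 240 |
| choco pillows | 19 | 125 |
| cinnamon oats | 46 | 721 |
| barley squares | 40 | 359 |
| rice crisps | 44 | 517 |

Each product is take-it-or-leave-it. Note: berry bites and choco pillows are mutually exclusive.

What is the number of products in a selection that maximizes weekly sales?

Optimal total is 1543.
One optimal bundle: berry bites + bran flakes + cinnamon oats (114 cm).
All optima have 3 products.

3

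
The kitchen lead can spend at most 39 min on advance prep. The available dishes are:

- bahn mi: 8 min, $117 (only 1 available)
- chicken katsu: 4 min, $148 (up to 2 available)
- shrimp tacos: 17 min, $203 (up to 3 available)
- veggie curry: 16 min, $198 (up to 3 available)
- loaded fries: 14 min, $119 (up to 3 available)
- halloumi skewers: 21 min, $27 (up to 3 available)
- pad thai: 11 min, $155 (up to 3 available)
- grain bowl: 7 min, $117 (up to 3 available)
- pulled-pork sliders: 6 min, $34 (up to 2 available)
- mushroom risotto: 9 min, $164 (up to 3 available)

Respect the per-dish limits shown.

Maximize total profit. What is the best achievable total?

811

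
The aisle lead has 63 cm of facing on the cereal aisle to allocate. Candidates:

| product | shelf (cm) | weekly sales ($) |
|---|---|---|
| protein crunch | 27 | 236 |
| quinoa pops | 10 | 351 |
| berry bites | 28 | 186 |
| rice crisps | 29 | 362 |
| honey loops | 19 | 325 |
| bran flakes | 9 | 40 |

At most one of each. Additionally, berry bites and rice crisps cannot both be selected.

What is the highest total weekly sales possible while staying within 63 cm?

1038

Taking quinoa pops + rice crisps + honey loops: 58 cm used, 1038 in weekly sales.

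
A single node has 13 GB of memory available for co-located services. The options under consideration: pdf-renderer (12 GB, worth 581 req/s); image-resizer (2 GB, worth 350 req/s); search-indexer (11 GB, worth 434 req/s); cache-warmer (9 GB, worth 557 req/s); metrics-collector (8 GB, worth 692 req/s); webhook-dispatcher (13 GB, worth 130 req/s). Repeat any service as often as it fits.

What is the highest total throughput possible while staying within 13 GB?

The ratio ordering already packs tightly: 6×image-resizer, 12 GB, 2100.
Every other selection either busts 13 GB or fails to beat 2100.

2100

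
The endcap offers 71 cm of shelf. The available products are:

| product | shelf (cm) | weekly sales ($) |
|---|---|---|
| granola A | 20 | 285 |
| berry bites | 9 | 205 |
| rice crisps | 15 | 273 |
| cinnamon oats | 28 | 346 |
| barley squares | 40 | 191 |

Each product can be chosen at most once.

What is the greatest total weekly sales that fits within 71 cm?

The ratio heuristic lands on granola A + berry bites + rice crisps (763) but leaves 27 cm idle.
Replace berry bites with cinnamon oats: the trade gains 141 net, giving 904 at 63 cm.
An exhaustive check of the 32 subsets confirms 904.

904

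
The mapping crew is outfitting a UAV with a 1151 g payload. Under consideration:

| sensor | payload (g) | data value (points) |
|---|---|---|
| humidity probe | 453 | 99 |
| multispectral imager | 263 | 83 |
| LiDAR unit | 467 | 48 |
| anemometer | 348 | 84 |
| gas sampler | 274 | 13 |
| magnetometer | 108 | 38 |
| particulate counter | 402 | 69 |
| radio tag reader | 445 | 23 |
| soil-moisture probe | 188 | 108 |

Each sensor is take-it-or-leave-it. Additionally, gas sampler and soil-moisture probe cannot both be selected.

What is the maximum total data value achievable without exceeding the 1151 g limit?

329

Ranking by ratio (data value/g): soil-moisture probe 0.57, magnetometer 0.35, multispectral imager 0.32, anemometer 0.24.
The ratio heuristic lands on multispectral imager + anemometer + magnetometer + soil-moisture probe (313) but leaves 244 g idle.
The 263 g tied up in multispectral imager is better spent on humidity probe — total rises to 329 (1097 g).
An exhaustive check of the 512 subsets confirms 329.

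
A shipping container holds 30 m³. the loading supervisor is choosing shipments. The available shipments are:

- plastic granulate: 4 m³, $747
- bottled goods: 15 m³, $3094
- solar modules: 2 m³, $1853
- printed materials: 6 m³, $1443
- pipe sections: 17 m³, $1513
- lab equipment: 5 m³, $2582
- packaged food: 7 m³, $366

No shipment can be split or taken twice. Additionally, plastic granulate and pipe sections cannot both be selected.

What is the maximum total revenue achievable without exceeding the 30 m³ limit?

Taking bottled goods + solar modules + printed materials + lab equipment: 28 m³ used, 8972 in revenue.
Every other selection either busts 30 m³ or breaks a pairing rule or fails to beat 8972.

8972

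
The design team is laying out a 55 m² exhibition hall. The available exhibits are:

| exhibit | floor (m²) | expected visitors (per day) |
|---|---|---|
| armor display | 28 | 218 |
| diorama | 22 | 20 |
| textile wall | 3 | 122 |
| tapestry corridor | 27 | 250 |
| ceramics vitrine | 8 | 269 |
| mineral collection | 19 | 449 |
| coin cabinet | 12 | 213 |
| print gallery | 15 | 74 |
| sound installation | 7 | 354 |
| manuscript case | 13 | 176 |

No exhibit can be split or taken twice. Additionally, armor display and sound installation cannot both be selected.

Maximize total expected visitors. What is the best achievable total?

1407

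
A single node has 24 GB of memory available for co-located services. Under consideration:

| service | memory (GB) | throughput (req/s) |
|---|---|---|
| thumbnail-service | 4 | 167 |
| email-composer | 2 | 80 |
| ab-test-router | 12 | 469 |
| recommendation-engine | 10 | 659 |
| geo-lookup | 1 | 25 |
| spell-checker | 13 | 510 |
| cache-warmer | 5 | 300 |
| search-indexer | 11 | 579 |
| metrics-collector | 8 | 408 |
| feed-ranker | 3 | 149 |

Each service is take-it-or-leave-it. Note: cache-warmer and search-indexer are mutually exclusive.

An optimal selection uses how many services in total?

The maximum throughput within 24 GB is 1392.
One optimal bundle: recommendation-engine + geo-lookup + cache-warmer + metrics-collector (24 GB).
Any selection reaching 1392 contains exactly 4 services.

4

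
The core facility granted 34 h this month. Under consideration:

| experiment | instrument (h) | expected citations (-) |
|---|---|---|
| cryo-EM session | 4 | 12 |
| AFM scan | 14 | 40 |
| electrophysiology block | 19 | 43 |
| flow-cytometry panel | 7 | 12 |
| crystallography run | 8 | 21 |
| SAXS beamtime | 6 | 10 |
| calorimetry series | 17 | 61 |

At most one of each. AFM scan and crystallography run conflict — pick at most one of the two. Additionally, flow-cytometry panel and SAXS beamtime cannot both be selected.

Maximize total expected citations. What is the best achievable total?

101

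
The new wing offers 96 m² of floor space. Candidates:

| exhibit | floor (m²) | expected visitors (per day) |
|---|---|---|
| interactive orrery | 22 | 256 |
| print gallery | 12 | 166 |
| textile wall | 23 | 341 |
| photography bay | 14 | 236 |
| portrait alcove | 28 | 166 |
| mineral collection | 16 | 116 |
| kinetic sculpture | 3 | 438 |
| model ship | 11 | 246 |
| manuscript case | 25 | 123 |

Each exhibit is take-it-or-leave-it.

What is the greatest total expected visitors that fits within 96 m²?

1683

Best packing: interactive orrery + print gallery + textile wall + photography bay + kinetic sculpture + model ship — 85 m², 1683 total.
The spare 11 m² is too small for any remaining exhibit, and no exchange beats 1683.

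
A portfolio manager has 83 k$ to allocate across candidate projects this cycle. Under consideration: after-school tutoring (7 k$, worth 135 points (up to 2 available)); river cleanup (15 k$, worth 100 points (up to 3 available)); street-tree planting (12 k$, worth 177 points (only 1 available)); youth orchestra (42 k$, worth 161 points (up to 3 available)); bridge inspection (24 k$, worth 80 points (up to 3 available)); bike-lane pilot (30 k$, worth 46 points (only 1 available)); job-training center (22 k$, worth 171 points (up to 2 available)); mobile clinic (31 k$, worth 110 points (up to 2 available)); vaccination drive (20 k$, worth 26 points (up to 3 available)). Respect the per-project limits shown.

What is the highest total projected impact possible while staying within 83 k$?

Density check — after-school tutoring 19.29, street-tree planting 14.75, job-training center 7.77, river cleanup 6.67 are the best per k$.
Filling by ratio: 2×after-school tutoring + street-tree planting + 2×job-training center for 789, with 13 k$ left unused.
The 22 k$ tied up in job-training center is better spent on 2×river cleanup — total rises to 818 (78 k$).

818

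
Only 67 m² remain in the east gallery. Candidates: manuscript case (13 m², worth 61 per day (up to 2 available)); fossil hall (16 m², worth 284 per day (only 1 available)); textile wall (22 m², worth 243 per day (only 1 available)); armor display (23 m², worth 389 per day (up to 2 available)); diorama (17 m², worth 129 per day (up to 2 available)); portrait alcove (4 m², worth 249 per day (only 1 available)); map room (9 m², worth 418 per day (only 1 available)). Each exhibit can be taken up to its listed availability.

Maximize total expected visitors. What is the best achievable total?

Filling by ratio: manuscript case + fossil hall + armor display + portrait alcove + map room for 1401, with 2 m² left unused.
The 29 m² tied up in manuscript case and fossil hall is better spent on armor display — total rises to 1445 (59 m²).
The spare 8 m² is too small for any remaining exhibit, and no exchange beats 1445.

1445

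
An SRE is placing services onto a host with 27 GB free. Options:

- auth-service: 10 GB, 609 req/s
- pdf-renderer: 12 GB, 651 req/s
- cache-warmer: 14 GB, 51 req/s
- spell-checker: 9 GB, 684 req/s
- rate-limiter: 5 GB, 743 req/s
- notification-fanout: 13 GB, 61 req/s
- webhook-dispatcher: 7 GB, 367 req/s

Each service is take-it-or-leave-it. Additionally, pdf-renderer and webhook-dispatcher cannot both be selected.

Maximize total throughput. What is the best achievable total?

By throughput per GB: rate-limiter 148.60, spell-checker 76.00, auth-service 60.90 lead.
The ratio heuristic lands on auth-service + spell-checker + rate-limiter (2036) but leaves 3 GB idle.
Replace auth-service with pdf-renderer: the trade gains 42 net, giving 2078 at 26 GB.
The closest alternative, auth-service + spell-checker + rate-limiter, reaches only 2036.

2078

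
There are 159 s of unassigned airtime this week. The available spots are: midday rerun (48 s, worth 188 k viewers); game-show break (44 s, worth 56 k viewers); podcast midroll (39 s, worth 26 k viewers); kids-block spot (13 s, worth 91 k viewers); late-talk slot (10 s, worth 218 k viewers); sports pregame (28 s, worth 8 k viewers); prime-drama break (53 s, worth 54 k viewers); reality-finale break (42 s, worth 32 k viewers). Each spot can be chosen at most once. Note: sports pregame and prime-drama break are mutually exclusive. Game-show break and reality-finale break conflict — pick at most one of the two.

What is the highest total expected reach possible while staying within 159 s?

579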